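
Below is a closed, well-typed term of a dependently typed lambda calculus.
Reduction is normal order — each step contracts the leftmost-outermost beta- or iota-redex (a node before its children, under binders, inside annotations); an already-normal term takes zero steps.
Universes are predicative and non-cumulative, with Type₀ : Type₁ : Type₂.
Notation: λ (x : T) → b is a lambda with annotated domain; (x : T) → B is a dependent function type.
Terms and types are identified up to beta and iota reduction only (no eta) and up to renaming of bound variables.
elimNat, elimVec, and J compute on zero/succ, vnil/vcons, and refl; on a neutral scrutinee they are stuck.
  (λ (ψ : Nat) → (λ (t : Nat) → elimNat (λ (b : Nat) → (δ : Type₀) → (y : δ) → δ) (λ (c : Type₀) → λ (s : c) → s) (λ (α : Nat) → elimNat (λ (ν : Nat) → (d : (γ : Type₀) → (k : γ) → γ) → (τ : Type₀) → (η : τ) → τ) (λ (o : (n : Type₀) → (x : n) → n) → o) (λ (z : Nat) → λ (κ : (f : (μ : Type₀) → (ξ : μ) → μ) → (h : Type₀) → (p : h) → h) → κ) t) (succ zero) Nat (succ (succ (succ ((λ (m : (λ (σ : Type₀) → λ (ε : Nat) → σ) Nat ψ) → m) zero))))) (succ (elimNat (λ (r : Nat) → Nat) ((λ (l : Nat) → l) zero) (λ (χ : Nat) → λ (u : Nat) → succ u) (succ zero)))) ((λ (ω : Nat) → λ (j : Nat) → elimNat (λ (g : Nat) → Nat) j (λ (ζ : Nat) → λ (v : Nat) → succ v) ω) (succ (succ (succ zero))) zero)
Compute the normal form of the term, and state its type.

normal form:
  succ (succ (succ zero))
inferred type:
  Nat
observation: 21 normal-order steps normalize the term, beginning with a beta-redex.


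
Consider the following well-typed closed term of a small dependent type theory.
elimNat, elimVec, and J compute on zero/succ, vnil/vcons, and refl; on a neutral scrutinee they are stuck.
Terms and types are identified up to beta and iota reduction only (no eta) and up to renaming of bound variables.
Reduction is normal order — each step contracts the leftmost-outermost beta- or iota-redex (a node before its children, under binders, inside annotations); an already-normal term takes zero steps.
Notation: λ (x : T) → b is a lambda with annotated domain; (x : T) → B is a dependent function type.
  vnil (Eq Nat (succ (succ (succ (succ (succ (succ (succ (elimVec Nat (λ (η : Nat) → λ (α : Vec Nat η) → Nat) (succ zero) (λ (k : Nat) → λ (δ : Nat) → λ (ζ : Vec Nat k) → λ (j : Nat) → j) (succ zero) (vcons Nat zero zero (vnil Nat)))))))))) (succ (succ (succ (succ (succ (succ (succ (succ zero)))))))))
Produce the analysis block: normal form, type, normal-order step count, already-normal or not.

resulting normal form:
  vnil (Eq Nat (succ (succ (succ (succ (succ (succ (succ (succ zero)))))))) (succ (succ (succ (succ (succ (succ (succ (succ zero)))))))))
type:
  Vec (Eq Nat (succ (succ (succ (succ (succ (succ (succ (succ zero)))))))) (succ (succ (succ (succ (succ (succ (succ (succ zero))))))))) zero
reduction steps (normal order): 6
started in normal form: no
first contracted redex: an elimVec iota-redex


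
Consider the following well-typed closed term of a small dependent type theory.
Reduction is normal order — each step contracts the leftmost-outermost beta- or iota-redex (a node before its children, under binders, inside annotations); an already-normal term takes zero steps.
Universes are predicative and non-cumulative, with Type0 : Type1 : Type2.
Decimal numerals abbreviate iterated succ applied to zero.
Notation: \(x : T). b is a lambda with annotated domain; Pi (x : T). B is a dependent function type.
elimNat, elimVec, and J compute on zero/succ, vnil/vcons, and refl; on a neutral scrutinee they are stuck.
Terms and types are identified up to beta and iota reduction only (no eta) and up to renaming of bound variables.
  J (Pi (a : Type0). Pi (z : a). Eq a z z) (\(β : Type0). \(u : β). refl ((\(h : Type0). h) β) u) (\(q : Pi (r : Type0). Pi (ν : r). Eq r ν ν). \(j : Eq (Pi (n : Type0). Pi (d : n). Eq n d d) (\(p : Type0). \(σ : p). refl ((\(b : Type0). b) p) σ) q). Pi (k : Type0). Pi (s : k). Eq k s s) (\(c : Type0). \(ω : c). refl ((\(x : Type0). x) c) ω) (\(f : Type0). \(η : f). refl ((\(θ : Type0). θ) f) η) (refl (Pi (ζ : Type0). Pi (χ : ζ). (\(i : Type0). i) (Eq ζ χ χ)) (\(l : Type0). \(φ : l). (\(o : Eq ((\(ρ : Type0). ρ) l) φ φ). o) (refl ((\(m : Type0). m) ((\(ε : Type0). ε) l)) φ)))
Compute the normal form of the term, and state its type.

reduced normal form:
  \(a : Type0). \(z : a). refl a z
the term's type:
  Pi (a : Type0). Pi (z : a). Eq a z z


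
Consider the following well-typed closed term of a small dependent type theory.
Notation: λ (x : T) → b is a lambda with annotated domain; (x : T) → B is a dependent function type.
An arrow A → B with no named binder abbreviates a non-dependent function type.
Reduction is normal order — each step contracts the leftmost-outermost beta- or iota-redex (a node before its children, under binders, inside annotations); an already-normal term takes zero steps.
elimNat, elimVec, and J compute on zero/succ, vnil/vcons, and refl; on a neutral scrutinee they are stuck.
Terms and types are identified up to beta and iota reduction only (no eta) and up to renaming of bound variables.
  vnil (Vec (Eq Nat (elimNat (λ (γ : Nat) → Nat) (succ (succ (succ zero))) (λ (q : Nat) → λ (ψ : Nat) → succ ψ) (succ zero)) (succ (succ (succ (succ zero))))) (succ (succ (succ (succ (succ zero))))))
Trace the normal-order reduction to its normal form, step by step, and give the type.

reduction (normal order):
  vnil (Vec (Eq Nat (elimNat (λ (γ : Nat) → Nat) (succ (succ (succ zero))) (λ (q : Nat) → λ (ψ : Nat) → succ ψ) (succ zero)) (succ (succ (succ (succ zero))))) (succ (succ (succ (succ (succ zero))))))
  ~> vnil (Vec (Eq Nat ((λ (γ : Nat) → λ (q : Nat) → succ q) zero (elimNat (λ (ψ : Nat) → Nat) (succ (succ (succ zero))) (λ (η : Nat) → λ (v : Nat) → succ v) zero)) (succ (succ (succ (succ zero))))) (succ (succ (succ (succ (succ zero))))))
  ~> vnil (Vec (Eq Nat ((λ (γ : Nat) → succ γ) (elimNat (λ (q : Nat) → Nat) (succ (succ (succ zero))) (λ (ψ : Nat) → λ (η : Nat) → succ η) zero)) (succ (succ (succ (succ zero))))) (succ (succ (succ (succ (succ zero))))))
  ~> vnil (Vec (Eq Nat (succ (elimNat (λ (γ : Nat) → Nat) (succ (succ (succ zero))) (λ (q : Nat) → λ (ψ : Nat) → succ ψ) zero)) (succ (succ (succ (succ zero))))) (succ (succ (succ (succ (succ zero))))))
  ~> vnil (Vec (Eq Nat (succ (succ (succ (succ zero)))) (succ (succ (succ (succ zero))))) (succ (succ (succ (succ (succ zero))))))
the term's type:
  Vec (Vec (Eq Nat (succ (succ (succ (succ zero)))) (succ (succ (succ (succ zero))))) (succ (succ (succ (succ (succ zero)))))) zero


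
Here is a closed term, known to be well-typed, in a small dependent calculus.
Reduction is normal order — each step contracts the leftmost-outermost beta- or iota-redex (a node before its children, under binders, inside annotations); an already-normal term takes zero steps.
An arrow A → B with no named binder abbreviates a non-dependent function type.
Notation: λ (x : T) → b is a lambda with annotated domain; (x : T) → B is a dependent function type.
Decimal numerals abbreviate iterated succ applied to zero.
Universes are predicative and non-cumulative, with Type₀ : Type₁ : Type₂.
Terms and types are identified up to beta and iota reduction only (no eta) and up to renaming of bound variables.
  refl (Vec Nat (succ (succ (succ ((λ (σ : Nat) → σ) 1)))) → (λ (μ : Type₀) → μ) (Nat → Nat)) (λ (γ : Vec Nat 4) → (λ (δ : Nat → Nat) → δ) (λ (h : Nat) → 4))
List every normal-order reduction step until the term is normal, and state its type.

normal-order reduction sequence:
  refl (Vec Nat (succ (succ (succ ((λ (σ : Nat) → σ) 1)))) → (λ (μ : Type₀) → μ) (Nat → Nat)) (λ (γ : Vec Nat 4) → (λ (δ : Nat → Nat) → δ) (λ (h : Nat) → 4))
  ~> refl (Vec Nat 4 → (λ (σ : Type₀) → σ) (Nat → Nat)) (λ (μ : Vec Nat 4) → (λ (γ : Nat → Nat) → γ) (λ (δ : Nat) → 4))
  ~> refl (Vec Nat 4 → Nat → Nat) (λ (σ : Vec Nat 4) → (λ (μ : Nat → Nat) → μ) (λ (γ : Nat) → 4))
  ~> refl (Vec Nat 4 → Nat → Nat) (λ (σ : Vec Nat 4) → λ (μ : Nat) → 4)
inferred type:
  Eq (Vec Nat 4 → Nat → Nat) (λ (σ : Vec Nat 4) → λ (μ : Nat) → 4) (λ (γ : Vec Nat 4) → λ (δ : Nat) → 4)


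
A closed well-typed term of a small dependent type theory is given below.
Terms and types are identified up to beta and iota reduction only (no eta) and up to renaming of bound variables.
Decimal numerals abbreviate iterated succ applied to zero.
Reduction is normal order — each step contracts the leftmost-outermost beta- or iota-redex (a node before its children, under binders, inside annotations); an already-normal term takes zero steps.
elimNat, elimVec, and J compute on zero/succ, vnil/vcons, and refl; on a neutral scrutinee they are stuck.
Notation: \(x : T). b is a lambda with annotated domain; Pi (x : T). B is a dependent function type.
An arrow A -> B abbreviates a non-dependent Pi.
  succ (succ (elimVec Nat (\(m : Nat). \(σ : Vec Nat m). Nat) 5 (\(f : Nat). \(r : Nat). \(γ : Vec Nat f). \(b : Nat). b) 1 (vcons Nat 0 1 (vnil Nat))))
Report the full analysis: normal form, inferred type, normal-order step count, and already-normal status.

resulting normal form:
  7
the term's type:
  Nat
normal-order step count: 6
started in normal form: no
first redex: an elimVec iota-redex


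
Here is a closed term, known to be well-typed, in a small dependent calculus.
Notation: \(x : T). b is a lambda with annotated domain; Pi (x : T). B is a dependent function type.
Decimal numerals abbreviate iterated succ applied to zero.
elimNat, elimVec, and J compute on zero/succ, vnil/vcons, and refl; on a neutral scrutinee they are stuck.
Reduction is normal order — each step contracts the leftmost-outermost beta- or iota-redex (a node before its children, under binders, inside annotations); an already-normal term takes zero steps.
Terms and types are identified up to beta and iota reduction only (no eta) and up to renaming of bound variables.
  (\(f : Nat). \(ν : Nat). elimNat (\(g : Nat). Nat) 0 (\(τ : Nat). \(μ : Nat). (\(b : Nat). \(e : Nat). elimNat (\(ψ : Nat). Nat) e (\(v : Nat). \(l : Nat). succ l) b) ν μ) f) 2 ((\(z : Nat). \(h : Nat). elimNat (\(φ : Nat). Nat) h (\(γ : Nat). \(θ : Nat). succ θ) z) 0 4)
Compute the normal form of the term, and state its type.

normal form:
  8
type:
  Nat


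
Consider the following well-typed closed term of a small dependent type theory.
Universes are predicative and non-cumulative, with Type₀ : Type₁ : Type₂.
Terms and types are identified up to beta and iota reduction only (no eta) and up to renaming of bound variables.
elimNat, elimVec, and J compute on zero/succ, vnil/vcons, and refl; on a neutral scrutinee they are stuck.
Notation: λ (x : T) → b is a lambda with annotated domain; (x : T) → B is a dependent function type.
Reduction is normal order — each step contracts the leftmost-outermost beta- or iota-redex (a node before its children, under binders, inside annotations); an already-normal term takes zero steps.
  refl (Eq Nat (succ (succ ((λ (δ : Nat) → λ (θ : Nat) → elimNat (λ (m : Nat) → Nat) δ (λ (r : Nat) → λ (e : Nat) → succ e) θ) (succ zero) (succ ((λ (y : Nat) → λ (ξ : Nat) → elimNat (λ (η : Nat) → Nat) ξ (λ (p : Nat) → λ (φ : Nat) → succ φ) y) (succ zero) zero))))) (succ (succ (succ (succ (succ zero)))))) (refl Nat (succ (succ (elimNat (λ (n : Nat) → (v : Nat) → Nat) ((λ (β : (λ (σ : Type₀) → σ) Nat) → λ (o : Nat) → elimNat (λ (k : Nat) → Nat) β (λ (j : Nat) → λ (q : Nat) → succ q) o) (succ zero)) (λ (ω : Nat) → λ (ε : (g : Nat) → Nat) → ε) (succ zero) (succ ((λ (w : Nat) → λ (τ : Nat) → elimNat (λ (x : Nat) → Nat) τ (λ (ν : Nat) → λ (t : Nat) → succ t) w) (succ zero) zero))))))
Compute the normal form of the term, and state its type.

normal form:
  refl (Eq Nat (succ (succ (succ (succ (succ zero))))) (succ (succ (succ (succ (succ zero)))))) (refl Nat (succ (succ (succ (succ (succ zero))))))
the term's type:
  Eq (Eq Nat (succ (succ (succ (succ (succ zero))))) (succ (succ (succ (succ (succ zero)))))) (refl Nat (succ (succ (succ (succ (succ zero)))))) (refl Nat (succ (succ (succ (succ (succ zero))))))


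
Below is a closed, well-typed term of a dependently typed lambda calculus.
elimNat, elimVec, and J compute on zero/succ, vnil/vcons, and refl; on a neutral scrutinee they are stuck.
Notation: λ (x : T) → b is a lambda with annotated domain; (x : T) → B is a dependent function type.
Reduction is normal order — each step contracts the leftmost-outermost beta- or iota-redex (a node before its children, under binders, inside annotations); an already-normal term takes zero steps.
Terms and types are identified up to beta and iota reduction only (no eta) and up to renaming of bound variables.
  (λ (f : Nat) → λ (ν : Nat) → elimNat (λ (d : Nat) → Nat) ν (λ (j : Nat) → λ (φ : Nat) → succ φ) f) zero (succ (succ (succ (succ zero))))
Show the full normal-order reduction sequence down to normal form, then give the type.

normal-order reduction sequence:
  (λ (f : Nat) → λ (ν : Nat) → elimNat (λ (d : Nat) → Nat) ν (λ (j : Nat) → λ (φ : Nat) → succ φ) f) zero (succ (succ (succ (succ zero))))
  ~> (λ (f : Nat) → elimNat (λ (ν : Nat) → Nat) f (λ (d : Nat) → λ (j : Nat) → succ j) zero) (succ (succ (succ (succ zero))))
  ~> elimNat (λ (f : Nat) → Nat) (succ (succ (succ (succ zero)))) (λ (ν : Nat) → λ (d : Nat) → succ d) zero
  ~> succ (succ (succ (succ zero)))
type:
  Nat


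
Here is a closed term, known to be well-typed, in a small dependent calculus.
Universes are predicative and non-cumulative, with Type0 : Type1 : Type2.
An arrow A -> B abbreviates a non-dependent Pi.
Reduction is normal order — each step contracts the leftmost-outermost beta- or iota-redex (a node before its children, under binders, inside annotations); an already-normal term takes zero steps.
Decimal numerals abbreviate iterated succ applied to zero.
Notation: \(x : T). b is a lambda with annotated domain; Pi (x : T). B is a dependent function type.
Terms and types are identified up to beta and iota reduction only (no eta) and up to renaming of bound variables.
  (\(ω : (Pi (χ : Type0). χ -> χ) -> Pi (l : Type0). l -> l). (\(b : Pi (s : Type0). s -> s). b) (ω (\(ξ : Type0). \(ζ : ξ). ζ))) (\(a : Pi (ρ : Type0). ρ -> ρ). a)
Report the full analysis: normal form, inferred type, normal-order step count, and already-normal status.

reduced normal form:
  \(ω : Type0). \(χ : ω). χ
the term's type:
  Pi (ω : Type0). ω -> ω
normal-order step count: 3
already normal: no
first contracted redex: a beta-redex


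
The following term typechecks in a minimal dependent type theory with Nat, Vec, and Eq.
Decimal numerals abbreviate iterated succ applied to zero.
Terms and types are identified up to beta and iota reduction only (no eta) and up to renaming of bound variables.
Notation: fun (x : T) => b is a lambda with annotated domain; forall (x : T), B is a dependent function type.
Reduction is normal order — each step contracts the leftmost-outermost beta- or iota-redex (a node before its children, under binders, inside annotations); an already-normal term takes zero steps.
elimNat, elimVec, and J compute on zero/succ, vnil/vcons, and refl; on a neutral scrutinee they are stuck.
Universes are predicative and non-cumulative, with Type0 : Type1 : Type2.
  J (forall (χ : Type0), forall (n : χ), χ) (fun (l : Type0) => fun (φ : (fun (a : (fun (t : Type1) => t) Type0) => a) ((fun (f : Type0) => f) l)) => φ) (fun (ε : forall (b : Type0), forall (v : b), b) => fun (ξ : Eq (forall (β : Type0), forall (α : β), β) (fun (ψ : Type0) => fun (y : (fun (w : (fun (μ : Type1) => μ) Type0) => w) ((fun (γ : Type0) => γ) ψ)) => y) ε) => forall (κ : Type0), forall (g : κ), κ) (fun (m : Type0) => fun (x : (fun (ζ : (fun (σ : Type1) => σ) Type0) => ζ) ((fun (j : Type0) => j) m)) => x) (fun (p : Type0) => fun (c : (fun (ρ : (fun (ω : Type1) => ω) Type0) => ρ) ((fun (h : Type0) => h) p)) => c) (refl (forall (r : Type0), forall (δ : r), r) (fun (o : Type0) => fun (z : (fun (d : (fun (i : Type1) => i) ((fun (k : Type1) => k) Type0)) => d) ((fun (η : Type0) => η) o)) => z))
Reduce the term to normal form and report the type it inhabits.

resulting normal form:
  fun (χ : Type0) => fun (n : χ) => n
the term's type:
  forall (χ : Type0), forall (n : χ), χ


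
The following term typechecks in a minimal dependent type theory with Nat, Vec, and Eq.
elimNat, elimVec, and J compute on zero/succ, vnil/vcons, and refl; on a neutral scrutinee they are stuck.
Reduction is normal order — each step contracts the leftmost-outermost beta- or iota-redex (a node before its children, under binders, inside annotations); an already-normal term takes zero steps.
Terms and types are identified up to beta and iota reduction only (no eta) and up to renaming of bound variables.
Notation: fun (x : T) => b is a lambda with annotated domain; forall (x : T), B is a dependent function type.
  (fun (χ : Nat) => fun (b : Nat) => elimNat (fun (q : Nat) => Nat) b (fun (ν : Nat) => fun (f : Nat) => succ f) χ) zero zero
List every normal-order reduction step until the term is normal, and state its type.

reduction (normal order):
  (fun (χ : Nat) => fun (b : Nat) => elimNat (fun (q : Nat) => Nat) b (fun (ν : Nat) => fun (f : Nat) => succ f) χ) zero zero
  ~> (fun (χ : Nat) => elimNat (fun (b : Nat) => Nat) χ (fun (q : Nat) => fun (ν : Nat) => succ ν) zero) zero
  ~> elimNat (fun (χ : Nat) => Nat) zero (fun (b : Nat) => fun (q : Nat) => succ q) zero
  ~> zero
type:
  Nat


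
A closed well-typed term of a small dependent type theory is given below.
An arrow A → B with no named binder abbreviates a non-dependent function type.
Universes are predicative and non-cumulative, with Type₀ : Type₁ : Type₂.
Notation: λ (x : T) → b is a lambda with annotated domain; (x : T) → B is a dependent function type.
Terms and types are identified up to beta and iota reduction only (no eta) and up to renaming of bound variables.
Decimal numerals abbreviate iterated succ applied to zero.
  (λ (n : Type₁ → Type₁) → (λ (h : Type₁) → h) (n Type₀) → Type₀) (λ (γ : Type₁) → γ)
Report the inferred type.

inferred type:
  Type₁


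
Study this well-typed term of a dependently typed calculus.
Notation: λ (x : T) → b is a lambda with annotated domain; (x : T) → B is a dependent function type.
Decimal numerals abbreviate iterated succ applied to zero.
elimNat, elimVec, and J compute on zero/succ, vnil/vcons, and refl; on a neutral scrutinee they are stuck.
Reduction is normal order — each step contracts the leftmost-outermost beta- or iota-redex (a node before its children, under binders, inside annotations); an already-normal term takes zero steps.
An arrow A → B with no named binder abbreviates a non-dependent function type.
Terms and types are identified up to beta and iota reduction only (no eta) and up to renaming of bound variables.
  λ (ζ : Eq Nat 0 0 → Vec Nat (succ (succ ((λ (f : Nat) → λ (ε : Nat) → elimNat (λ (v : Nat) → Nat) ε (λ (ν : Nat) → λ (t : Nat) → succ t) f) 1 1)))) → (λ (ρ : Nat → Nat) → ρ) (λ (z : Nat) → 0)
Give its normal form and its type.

normal form:
  λ (ζ : Eq Nat 0 0 → Vec Nat 4) → λ (f : Nat) → 0
the term's type:
  (Eq Nat 0 0 → Vec Nat 4) → Nat → Nat
observation: 7 normal-order steps separate the term from its normal form.


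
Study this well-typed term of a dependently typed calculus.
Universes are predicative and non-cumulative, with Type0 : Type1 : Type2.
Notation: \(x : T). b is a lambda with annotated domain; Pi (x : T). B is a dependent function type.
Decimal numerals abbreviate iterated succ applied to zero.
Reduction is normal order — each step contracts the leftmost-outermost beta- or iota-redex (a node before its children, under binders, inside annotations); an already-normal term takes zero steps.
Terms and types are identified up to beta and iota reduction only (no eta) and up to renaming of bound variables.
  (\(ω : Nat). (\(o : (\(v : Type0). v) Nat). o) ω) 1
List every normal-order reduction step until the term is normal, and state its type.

normal-order reduction sequence:
  (\(ω : Nat). (\(o : (\(v : Type0). v) Nat). o) ω) 1
  ~> (\(ω : (\(o : Type0). o) Nat). ω) 1
  ~> 1
the term's type:
  Nat


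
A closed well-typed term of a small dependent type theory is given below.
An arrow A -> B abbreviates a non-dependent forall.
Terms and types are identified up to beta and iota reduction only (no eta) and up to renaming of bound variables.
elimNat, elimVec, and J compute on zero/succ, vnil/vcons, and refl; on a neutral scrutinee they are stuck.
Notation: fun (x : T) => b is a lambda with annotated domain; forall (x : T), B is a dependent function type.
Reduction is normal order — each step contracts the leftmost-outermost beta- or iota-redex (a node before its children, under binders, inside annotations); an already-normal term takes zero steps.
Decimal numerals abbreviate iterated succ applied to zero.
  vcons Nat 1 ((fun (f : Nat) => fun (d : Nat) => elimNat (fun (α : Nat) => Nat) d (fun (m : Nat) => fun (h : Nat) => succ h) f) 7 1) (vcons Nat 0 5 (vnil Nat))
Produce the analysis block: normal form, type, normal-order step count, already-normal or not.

reduced normal form:
  vcons Nat 1 8 (vcons Nat 0 5 (vnil Nat))
inferred type:
  Vec Nat 2
reduction steps (normal order): 24
term was already normal: no
first contracted redex: a beta-redex


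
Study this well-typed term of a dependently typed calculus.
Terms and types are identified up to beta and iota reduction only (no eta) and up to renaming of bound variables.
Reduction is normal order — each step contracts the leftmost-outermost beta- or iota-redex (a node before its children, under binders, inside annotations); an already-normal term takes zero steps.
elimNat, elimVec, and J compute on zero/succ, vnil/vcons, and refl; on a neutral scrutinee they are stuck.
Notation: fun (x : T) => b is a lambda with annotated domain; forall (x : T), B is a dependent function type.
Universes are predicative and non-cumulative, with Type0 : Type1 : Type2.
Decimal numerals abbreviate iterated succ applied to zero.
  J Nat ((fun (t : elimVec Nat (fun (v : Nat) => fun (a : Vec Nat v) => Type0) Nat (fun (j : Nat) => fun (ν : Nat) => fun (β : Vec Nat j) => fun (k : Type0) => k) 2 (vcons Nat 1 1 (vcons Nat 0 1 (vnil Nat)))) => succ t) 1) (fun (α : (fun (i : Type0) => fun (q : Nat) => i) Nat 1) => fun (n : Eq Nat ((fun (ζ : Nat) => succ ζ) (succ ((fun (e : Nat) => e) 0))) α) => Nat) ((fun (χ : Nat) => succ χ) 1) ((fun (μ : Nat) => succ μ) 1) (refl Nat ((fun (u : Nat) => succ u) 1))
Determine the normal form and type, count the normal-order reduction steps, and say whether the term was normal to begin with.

reduced normal form:
  2
the term's type:
  Nat
normal-order step count: 2
already normal: no
first redex: a J iota-redex


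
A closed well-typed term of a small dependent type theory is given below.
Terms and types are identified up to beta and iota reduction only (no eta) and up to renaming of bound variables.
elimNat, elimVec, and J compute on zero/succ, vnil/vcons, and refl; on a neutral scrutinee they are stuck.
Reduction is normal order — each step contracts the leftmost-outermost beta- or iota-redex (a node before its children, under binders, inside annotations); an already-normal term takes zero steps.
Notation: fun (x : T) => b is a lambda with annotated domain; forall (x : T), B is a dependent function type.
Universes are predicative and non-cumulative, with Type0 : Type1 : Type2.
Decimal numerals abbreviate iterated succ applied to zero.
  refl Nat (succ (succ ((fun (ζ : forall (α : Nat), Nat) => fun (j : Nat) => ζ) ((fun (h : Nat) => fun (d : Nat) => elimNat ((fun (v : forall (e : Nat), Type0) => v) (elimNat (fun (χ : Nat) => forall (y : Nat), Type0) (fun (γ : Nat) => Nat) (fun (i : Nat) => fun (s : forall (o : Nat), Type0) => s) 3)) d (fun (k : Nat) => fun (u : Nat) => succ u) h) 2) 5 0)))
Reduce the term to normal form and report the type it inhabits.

normal form:
  refl Nat 4
inferred type:
  Eq Nat 4 4


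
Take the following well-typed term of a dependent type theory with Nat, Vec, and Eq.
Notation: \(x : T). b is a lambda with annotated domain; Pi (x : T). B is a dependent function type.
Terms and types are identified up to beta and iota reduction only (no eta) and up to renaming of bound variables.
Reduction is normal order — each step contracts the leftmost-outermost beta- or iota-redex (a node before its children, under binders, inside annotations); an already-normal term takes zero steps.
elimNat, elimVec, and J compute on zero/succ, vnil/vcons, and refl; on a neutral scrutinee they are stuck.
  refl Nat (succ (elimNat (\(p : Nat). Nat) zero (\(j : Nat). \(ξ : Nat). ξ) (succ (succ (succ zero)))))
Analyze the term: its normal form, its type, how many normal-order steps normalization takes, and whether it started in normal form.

normal form:
  refl Nat (succ zero)
inferred type:
  Eq Nat (succ zero) (succ zero)
steps to reach normal form (normal order): 10
term was already normal: no
first redex: an elimNat iota-redex


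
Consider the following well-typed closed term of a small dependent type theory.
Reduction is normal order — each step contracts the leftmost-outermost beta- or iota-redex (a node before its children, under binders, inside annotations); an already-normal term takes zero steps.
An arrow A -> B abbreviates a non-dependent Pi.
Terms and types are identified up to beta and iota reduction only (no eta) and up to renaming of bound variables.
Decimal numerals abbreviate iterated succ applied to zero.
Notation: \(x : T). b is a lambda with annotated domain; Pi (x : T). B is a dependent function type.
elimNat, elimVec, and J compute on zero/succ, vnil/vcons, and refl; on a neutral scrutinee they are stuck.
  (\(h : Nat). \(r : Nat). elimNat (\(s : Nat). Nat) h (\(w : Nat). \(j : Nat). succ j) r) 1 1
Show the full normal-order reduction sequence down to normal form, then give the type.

normal-order reduction:
  (\(h : Nat). \(r : Nat). elimNat (\(s : Nat). Nat) h (\(w : Nat). \(j : Nat). succ j) r) 1 1
  ~> (\(h : Nat). elimNat (\(r : Nat). Nat) 1 (\(s : Nat). \(w : Nat). succ w) h) 1
  ~> elimNat (\(h : Nat). Nat) 1 (\(r : Nat). \(s : Nat). succ s) 1
  ~> (\(h : Nat). \(r : Nat). succ r) 0 (elimNat (\(s : Nat). Nat) 1 (\(w : Nat). \(j : Nat). succ j) 0)
  ~> (\(h : Nat). succ h) (elimNat (\(r : Nat). Nat) 1 (\(s : Nat). \(w : Nat). succ w) 0)
  ~> succ (elimNat (\(h : Nat). Nat) 1 (\(r : Nat). \(s : Nat). succ s) 0)
  ~> 2
type:
  Nat


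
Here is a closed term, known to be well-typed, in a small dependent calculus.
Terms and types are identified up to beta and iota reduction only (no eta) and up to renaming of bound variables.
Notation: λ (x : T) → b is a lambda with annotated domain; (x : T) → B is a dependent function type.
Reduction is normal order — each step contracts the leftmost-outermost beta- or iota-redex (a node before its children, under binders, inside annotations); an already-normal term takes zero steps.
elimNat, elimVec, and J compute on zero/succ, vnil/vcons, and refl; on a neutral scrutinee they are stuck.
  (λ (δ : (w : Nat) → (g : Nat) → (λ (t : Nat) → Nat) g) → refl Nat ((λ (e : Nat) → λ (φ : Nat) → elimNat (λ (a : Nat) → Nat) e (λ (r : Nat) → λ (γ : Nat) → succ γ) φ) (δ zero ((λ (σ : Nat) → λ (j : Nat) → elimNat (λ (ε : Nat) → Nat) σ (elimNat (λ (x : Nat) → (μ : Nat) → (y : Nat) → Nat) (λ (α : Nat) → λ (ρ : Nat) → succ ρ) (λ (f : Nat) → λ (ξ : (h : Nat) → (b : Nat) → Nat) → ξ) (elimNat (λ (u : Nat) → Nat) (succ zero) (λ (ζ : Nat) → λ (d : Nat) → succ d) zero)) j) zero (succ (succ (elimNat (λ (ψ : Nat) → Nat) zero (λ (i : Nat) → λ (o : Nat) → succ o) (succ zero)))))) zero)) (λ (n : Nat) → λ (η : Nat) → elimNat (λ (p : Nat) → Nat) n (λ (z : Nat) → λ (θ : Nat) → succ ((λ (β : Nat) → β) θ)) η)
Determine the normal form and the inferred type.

resulting normal form:
  refl Nat (succ (succ (succ zero)))
the term's type:
  Eq Nat (succ (succ (succ zero))) (succ (succ (succ zero)))


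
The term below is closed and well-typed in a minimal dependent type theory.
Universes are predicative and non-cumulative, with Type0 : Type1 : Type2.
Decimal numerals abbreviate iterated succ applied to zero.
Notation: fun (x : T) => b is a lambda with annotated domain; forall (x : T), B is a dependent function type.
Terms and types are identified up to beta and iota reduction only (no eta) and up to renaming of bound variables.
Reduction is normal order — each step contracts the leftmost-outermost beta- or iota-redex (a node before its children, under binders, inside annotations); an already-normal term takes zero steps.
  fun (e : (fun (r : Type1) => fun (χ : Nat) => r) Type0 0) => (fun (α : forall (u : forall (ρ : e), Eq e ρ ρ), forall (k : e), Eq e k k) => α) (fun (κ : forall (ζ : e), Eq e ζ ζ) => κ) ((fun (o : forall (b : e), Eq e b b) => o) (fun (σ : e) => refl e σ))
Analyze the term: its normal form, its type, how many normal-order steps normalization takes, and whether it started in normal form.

normal form:
  fun (e : Type0) => fun (r : e) => refl e r
the term's type:
  forall (e : Type0), forall (r : e), Eq e r r
reduction steps (normal order): 5
already normal: no
first redex: a beta-redex


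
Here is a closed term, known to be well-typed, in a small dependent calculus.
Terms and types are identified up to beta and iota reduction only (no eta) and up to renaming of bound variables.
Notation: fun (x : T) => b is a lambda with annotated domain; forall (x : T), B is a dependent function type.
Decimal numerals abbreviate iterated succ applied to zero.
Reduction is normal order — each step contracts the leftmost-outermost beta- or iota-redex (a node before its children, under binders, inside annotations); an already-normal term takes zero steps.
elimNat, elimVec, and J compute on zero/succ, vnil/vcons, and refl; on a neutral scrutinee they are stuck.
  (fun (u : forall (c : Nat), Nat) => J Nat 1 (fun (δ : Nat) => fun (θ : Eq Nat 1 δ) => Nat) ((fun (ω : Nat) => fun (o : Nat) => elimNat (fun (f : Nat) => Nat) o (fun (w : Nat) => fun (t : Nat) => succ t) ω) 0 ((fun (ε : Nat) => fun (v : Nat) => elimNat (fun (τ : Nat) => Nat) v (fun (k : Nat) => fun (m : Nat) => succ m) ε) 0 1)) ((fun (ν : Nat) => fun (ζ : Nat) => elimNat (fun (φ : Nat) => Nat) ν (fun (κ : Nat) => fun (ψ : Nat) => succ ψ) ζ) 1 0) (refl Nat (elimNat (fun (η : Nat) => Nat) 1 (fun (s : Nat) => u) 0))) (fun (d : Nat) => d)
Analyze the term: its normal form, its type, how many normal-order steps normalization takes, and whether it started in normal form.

reduced normal form:
  1
the term's type:
  Nat
reduction steps (normal order): 8
started in normal form: no
first redex: a beta-redex


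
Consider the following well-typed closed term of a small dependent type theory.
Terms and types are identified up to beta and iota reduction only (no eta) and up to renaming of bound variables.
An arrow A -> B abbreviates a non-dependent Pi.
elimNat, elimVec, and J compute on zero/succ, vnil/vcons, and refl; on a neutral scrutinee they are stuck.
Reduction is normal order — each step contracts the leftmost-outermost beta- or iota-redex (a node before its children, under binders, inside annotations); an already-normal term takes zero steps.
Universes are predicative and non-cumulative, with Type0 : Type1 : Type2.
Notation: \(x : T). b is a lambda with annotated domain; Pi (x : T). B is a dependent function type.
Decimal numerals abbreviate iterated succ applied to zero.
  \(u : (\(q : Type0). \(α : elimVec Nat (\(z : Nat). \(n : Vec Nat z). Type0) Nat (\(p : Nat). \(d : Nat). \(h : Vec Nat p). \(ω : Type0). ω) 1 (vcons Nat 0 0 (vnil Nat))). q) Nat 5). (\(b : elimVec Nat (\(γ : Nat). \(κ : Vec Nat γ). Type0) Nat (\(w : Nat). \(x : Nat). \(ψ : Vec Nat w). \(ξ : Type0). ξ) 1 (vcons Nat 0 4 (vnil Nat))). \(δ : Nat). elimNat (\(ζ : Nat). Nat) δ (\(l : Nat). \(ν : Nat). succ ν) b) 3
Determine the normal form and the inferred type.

resulting normal form:
  \(u : Nat). \(q : Nat). succ (succ (succ q))
inferred type:
  Nat -> Nat -> Nat


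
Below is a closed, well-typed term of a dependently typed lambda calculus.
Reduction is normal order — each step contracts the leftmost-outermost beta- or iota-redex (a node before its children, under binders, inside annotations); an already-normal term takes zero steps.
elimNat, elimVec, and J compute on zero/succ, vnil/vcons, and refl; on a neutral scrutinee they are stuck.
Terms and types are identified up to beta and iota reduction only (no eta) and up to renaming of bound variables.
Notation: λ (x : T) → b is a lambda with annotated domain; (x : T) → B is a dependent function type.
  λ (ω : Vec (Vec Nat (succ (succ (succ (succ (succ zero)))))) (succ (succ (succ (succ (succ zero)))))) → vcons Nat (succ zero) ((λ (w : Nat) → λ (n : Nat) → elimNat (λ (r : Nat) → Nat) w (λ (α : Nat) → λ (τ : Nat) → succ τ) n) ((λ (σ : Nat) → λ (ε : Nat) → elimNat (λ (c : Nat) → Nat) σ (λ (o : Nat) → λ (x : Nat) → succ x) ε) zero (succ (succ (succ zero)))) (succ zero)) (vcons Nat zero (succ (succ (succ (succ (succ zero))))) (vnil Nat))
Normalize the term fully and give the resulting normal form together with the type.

normal form:
  λ (ω : Vec (Vec Nat (succ (succ (succ (succ (succ zero)))))) (succ (succ (succ (succ (succ zero)))))) → vcons Nat (succ zero) (succ (succ (succ (succ zero)))) (vcons Nat zero (succ (succ (succ (succ (succ zero))))) (vnil Nat))
inferred type:
  (ω : Vec (Vec Nat (succ (succ (succ (succ (succ zero)))))) (succ (succ (succ (succ (succ zero)))))) → Vec Nat (succ (succ zero))


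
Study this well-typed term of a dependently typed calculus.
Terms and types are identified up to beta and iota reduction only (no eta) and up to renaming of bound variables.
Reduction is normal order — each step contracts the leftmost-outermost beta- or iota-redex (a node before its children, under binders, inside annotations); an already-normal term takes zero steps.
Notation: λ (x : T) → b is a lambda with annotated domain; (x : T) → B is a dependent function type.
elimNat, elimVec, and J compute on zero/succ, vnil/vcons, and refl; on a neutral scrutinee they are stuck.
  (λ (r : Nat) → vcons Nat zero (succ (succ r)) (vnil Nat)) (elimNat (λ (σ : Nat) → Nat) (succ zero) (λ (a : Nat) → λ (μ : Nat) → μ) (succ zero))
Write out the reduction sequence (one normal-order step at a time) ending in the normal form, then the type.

reduction (normal order):
  (λ (r : Nat) → vcons Nat zero (succ (succ r)) (vnil Nat)) (elimNat (λ (σ : Nat) → Nat) (succ zero) (λ (a : Nat) → λ (μ : Nat) → μ) (succ zero))
  ~> vcons Nat zero (succ (succ (elimNat (λ (r : Nat) → Nat) (succ zero) (λ (σ : Nat) → λ (a : Nat) → a) (succ zero)))) (vnil Nat)
  ~> vcons Nat zero (succ (succ ((λ (r : Nat) → λ (σ : Nat) → σ) zero (elimNat (λ (a : Nat) → Nat) (succ zero) (λ (μ : Nat) → λ (ν : Nat) → ν) zero)))) (vnil Nat)
  ~> vcons Nat zero (succ (succ ((λ (r : Nat) → r) (elimNat (λ (σ : Nat) → Nat) (succ zero) (λ (a : Nat) → λ (μ : Nat) → μ) zero)))) (vnil Nat)
  ~> vcons Nat zero (succ (succ (elimNat (λ (r : Nat) → Nat) (succ zero) (λ (σ : Nat) → λ (a : Nat) → a) zero))) (vnil Nat)
  ~> vcons Nat zero (succ (succ (succ zero))) (vnil Nat)
the term's type:
  Vec Nat (succ zero)


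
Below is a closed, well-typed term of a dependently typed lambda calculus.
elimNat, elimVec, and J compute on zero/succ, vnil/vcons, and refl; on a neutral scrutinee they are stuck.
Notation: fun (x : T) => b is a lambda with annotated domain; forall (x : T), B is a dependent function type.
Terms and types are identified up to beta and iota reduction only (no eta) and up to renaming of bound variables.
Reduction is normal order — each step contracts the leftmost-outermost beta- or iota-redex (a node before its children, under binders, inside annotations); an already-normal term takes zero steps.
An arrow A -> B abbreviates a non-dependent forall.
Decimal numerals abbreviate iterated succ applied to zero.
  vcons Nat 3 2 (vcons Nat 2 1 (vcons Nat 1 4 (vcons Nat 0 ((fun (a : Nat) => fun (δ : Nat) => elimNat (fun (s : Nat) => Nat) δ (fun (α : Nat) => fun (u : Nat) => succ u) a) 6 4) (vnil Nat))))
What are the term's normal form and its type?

reduced normal form:
  vcons Nat 3 2 (vcons Nat 2 1 (vcons Nat 1 4 (vcons Nat 0 10 (vnil Nat))))
the term's type:
  Vec Nat 4
observation: reduction starts at a beta-redex, and 21 normal-order steps reach the normal form.


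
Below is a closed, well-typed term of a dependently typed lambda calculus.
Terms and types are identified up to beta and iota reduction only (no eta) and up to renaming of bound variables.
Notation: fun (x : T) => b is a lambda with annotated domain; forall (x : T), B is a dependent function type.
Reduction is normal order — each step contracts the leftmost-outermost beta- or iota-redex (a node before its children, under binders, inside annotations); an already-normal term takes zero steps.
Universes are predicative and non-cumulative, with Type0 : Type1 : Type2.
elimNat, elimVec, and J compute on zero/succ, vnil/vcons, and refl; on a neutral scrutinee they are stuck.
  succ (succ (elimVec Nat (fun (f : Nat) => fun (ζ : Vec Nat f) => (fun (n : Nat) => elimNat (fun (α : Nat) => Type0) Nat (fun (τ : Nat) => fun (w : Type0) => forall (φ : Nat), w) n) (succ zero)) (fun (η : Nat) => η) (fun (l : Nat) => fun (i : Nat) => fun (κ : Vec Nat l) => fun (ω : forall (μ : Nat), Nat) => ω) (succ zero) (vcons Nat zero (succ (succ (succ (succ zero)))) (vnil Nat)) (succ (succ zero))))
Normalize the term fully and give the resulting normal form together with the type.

normal form:
  succ (succ (succ (succ zero)))
inferred type:
  Nat
observation: the leftmost-outermost redex is an elimVec iota-redex, and normalization takes 7 steps.


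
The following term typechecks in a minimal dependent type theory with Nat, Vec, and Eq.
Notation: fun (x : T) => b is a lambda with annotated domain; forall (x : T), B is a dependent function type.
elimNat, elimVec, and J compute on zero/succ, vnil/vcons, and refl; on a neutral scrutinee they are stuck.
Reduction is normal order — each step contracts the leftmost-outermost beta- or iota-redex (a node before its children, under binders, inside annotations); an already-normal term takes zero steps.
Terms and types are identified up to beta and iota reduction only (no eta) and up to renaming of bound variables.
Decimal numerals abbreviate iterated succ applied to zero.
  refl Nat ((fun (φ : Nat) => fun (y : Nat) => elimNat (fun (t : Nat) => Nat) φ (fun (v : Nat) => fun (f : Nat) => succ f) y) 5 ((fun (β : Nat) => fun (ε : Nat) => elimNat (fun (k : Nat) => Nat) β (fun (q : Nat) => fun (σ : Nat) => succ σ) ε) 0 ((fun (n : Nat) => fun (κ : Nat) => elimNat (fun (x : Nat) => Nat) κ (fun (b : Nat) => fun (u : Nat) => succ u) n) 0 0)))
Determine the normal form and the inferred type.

reduced normal form:
  refl Nat 5
the term's type:
  Eq Nat 5 5
observation: the first redex contracted is a beta-redex; the normal form is reached in 9 normal-order steps.


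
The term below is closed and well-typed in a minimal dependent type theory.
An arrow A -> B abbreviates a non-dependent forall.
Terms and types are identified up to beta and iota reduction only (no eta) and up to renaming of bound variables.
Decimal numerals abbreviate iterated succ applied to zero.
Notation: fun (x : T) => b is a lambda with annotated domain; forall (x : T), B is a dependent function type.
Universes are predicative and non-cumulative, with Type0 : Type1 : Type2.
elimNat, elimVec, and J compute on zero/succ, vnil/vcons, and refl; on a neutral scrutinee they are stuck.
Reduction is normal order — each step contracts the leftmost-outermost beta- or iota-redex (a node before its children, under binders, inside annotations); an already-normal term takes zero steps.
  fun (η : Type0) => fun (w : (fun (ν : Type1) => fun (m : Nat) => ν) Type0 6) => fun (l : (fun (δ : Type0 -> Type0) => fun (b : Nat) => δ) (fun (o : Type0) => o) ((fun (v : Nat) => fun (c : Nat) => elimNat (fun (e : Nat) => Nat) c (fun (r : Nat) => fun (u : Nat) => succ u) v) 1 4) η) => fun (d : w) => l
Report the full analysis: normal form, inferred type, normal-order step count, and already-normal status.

resulting normal form:
  fun (η : Type0) => fun (w : Type0) => fun (ν : η) => fun (m : w) => ν
type:
  forall (η : Type0), forall (w : Type0), η -> w -> η
steps to reach normal form (normal order): 5
already normal: no
first contracted redex: a beta-redex
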